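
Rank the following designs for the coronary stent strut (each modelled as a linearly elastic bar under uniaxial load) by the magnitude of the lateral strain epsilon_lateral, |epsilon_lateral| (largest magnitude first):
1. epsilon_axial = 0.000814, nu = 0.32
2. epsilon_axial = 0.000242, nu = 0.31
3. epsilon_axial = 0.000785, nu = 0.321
Model: a linearly elastic bar under uniaxial load, so epsilon_lateral = -nu·epsilon_axial (SI units).
  Case 1: epsilon_lateral = -(0.32 × 0.000814) = -0.0002605
  Case 2: epsilon_lateral = -(0.31 × 0.000242) = -7.502 × 10⁻⁵
  Case 3: epsilon_lateral = -(0.321 × 0.000785) = -0.000252
Ordering by |epsilon_lateral|: 0.0002605 (case 1) > 0.000252 (case 3) > 7.502 × 10⁻⁵ (case 2)
Final answer: 1, 3, 2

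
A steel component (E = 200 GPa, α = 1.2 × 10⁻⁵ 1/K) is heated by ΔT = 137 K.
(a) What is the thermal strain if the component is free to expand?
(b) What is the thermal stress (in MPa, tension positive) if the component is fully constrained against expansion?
(a) Free thermal strain ε_th = α·ΔT = (1.2 × 10⁻⁵) × 137 = 0.001644
(b) Fully constrained, the expansion is suppressed, so σ = -E·α·ΔT. Convert E = 200 GPa = 2 × 10¹¹ Pa.
  σ = -(2 × 10¹¹) × (1.2 × 10⁻⁵) × 137 = -3.288 × 10⁸ Pa = -328.8 MPa (compressive)
Final answer: (a) ε_th = 0.001644, (b) σ = -328.8 MPa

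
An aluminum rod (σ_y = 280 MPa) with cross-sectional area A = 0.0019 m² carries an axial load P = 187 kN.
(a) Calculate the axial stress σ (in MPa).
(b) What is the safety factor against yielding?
(a) Axial stress σ = P/A. Convert P = 187 kN = 187000 N.
  σ = 187000 / 0.0019 = 9.842 × 10⁷ Pa = 98.42 MPa
(b) Safety factor SF = σ_y/σ = 280 / 98.42 = 2.845
Final answer: (a) σ = 98.42 MPa, (b) SF = 2.845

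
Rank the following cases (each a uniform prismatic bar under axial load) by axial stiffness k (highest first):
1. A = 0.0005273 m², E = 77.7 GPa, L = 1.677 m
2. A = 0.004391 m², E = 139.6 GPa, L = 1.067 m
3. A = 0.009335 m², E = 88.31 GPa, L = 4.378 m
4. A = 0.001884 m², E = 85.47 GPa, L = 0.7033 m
Model: a uniform prismatic bar under axial load, so k = (A·E) / L (SI units).
  Case 1: k = (0.0005273 × (7.77 × 10¹⁰)) / 1.677 = 2.443 × 10⁷ N/m = 24.43 MN/m
  Case 2: k = (0.004391 × (1.396 × 10¹¹)) / 1.067 = 5.745 × 10⁸ N/m = 574.5 MN/m
  Case 3: k = (0.009335 × (8.831 × 10¹⁰)) / 4.378 = 1.883 × 10⁸ N/m = 188.3 MN/m
  Case 4: k = (0.001884 × (8.547 × 10¹⁰)) / 0.7033 = 2.29 × 10⁸ N/m = 229 MN/m
Ordering: 574.5 MN/m (case 2) > 229 MN/m (case 4) > 188.3 MN/m (case 3) > 24.43 MN/m (case 1)
Final answer: 2, 4, 3, 1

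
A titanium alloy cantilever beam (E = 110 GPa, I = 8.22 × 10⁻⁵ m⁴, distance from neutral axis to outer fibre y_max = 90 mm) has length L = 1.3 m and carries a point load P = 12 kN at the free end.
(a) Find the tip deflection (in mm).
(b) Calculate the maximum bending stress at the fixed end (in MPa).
(a) Tip deflection of a cantilever with an end point load: δ = P·L^3 / (3·E·I). Convert P = 12 kN = 12000 N, E = 110 GPa = 1.1 × 10¹¹ Pa.
  δ = (12000 × 1.3^3) / (3 × (1.1 × 10¹¹) × (8.22 × 10⁻⁵)) = 0.0009719 m = 0.9719 mm
(b) Maximum bending moment at the fixed end: M = P·L = 12000 × 1.3 = 15600 N·m. Convert y_max = 90 mm = 0.09 m.
  σ = M·y_max / I = (15600 × 0.09) / (8.22 × 10⁻⁵) = 1.708 × 10⁷ Pa = 17.08 MPa
Final answer: (a) δ = 0.9719 mm, (b) σ = 17.08 MPa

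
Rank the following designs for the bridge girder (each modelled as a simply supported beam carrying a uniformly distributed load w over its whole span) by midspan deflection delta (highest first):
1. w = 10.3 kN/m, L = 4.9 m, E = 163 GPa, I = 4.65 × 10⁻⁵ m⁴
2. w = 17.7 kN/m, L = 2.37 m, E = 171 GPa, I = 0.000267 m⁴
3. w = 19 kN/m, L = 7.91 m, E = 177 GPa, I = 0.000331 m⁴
Model: a simply supported beam carrying a uniformly distributed load w over its whole span, so delta = (5·w·L^4) / (384·E·I) (SI units).
  Case 1: delta = (5 × 10300 × 4.9^4) / (384 × (1.63 × 10¹¹) × (4.65 × 10⁻⁵)) = 0.0102 m = 10.2 mm
  Case 2: delta = (5 × 17700 × 2.37^4) / (384 × (1.71 × 10¹¹) × 0.000267) = 0.0001593 m = 0.1593 mm
  Case 3: delta = (5 × 19000 × 7.91^4) / (384 × (1.77 × 10¹¹) × 0.000331) = 0.01653 m = 16.53 mm
Ordering: 16.53 mm (case 3) > 10.2 mm (case 1) > 0.1593 mm (case 2)
Final answer: 3, 1, 2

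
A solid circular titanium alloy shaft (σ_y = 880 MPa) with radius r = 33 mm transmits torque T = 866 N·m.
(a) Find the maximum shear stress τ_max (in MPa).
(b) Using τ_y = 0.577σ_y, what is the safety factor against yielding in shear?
(a) For a solid circular shaft, τ_max = T·r/J with J = π·r^4/2, i.e. τ_max = 2·T / (π·r^3). Convert r = 33 mm = 0.033 m.
  τ_max = (2 × 866) / (π × 0.033^3) = 1.534 × 10⁷ Pa = 15.34 MPa
(b) τ_y = 0.577 × 880 = 507.76 MPa
  SF = τ_y/τ_max = 507.76 / 15.34 = 33.1
Final answer: (a) τ_max = 15.34 MPa, (b) SF = 33.1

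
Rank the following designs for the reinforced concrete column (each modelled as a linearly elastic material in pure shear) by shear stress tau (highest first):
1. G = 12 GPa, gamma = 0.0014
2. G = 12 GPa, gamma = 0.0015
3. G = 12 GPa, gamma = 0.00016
Model: a linearly elastic material in pure shear, so tau = G·gamma (SI units).
  Case 1: tau = (1.2 × 10¹⁰) × 0.0014 = 1.68 × 10⁷ Pa = 16.8 MPa
  Case 2: tau = (1.2 × 10¹⁰) × 0.0015 = 1.8 × 10⁷ Pa = 18 MPa
  Case 3: tau = (1.2 × 10¹⁰) × 0.00016 = 1.92 × 10⁶ Pa = 1.92 MPa
Ordering: 18 MPa (case 2) > 16.8 MPa (case 1) > 1.92 MPa (case 3)
Final answer: 2, 1, 3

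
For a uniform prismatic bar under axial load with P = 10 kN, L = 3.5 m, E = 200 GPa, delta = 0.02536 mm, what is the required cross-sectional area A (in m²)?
Model: a uniform prismatic bar under axial load, so delta = (P·L) / (A·E).
Solve for A: A = (P·L) / (delta·E).
Convert to SI units:
  P = 10 kN = 10000 N
  E = 200 GPa = 2 × 10¹¹ Pa
  delta = 0.02536 mm = 2.536 × 10⁻⁵ m
Substitute:
  A = (10000 × 3.5) / ((2.536 × 10⁻⁵) × (2 × 10¹¹))
  A = 0.006901 m²
Final answer: A = 0.006901 m²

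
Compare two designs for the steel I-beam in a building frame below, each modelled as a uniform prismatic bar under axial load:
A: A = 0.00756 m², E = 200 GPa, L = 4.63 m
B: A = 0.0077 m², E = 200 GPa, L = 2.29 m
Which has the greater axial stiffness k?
Model: a uniform prismatic bar under axial load, so k = (A·E) / L (SI units).
  A: k = (0.00756 × (2 × 10¹¹)) / 4.63 = 3.266 × 10⁸ N/m = 326.6 MN/m
  B: k = (0.0077 × (2 × 10¹¹)) / 2.29 = 6.725 × 10⁸ N/m = 672.5 MN/m
672.5 MN/m > 326.6 MN/m, so B is larger.
Final answer: B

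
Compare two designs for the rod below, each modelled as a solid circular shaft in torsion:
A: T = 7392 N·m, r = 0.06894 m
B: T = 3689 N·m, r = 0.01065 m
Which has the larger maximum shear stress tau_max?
Model: a solid circular shaft in torsion, so tau_max = (2·T) / (π·r^3) (SI units).
  A: tau_max = (2 × 7392) / (π × 0.06894^3) = 1.436 × 10⁷ Pa = 14.36 MPa
  B: tau_max = (2 × 3689) / (π × 0.01065^3) = 1.944 × 10⁹ Pa = 1944 MPa
1944 MPa > 14.36 MPa, so B is larger.
Final answer: B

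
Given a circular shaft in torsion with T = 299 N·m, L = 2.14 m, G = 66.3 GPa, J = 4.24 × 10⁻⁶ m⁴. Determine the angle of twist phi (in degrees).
Model: a circular shaft in torsion, so phi = (T·L) / (G·J).
Convert to SI units:
  G = 66.3 GPa = 6.63 × 10¹⁰ Pa
Substitute:
  phi = (299 × 2.14) / ((6.63 × 10¹⁰) × (4.24 × 10⁻⁶))
  phi = 0.002276 rad
Convert to degrees: phi = 0.002276 × 180/π = 0.1304°
Final answer: phi = 0.1304°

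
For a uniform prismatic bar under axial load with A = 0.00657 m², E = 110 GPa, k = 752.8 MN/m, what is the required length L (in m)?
Model: a uniform prismatic bar under axial load, so k = (A·E) / L.
Solve for L: L = (A·E) / k.
Convert to SI units:
  E = 110 GPa = 1.1 × 10¹¹ Pa
  k = 752.8 MN/m = 7.528 × 10⁸ N/m
Substitute:
  L = (0.00657 × (1.1 × 10¹¹)) / (7.528 × 10⁸)
  L = 0.96 m
Final answer: L = 0.96 m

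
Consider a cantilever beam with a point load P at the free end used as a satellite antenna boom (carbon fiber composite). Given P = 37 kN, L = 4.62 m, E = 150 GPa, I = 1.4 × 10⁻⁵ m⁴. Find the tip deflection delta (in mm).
Model: a cantilever beam with a point load P at the free end, so delta = (P·L^3) / (3·E·I).
Convert to SI units:
  P = 37 kN = 37000 N
  E = 150 GPa = 1.5 × 10¹¹ Pa
Substitute:
  delta = (37000 × 4.62^3) / (3 × (1.5 × 10¹¹) × (1.4 × 10⁻⁵))
  delta = 0.5791 m
Convert: delta = 0.5791 m = 579.1 mm
Final answer: delta = 579.1 mm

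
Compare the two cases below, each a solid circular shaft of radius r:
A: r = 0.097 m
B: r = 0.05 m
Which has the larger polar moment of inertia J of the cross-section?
Model: a solid circular shaft of radius r, so J = (π·r^4) / 2 (SI units).
  A: J = (π × 0.097^4) / 2 = 0.0001391 m⁴
  B: J = (π × 0.05^4) / 2 = 9.817 × 10⁻⁶ m⁴
0.0001391 m⁴ > 9.817 × 10⁻⁶ m⁴, so A is larger.
Final answer: A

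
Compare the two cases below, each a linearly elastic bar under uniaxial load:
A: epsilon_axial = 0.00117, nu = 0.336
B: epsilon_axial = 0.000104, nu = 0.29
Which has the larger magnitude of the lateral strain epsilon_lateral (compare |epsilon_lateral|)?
Model: a linearly elastic bar under uniaxial load, so epsilon_lateral = -nu·epsilon_axial (SI units).
  A: epsilon_lateral = -(0.336 × 0.00117) = -0.0003931
  B: epsilon_lateral = -(0.29 × 0.000104) = -3.016 × 10⁻⁵
|epsilon_lateral|: A = 0.0003931, B = 3.016 × 10⁻⁵, so A is larger in magnitude.
Final answer: A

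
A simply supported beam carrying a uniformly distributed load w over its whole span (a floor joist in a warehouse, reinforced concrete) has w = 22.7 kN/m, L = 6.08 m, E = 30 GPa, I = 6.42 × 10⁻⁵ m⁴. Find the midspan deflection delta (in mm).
Model: a simply supported beam carrying a uniformly distributed load w over its whole span, so delta = (5·w·L^4) / (384·E·I).
Convert to SI units:
  w = 22.7 kN/m = 22700 N/m
  E = 30 GPa = 3 × 10¹⁰ Pa
Substitute:
  delta = (5 × 22700 × 6.08^4) / (384 × (3 × 10¹⁰) × (6.42 × 10⁻⁵))
  delta = 0.2097 m
Convert: delta = 0.2097 m = 209.7 mm
Final answer: delta = 209.7 mm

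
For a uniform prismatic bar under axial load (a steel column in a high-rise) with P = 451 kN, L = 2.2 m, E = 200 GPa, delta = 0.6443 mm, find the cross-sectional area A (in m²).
Model: a uniform prismatic bar under axial load, so delta = (P·L) / (A·E).
Solve for A: A = (P·L) / (delta·E).
Convert to SI units:
  P = 451 kN = 451000 N
  E = 200 GPa = 2 × 10¹¹ Pa
  delta = 0.6443 mm = 0.0006443 m
Substitute:
  A = (451000 × 2.2) / (0.0006443 × (2 × 10¹¹))
  A = 0.0077 m²
Final answer: A = 0.0077 m²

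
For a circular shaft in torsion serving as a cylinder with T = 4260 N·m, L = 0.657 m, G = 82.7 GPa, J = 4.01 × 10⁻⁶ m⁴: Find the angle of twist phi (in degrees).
Model: a circular shaft in torsion, so phi = (T·L) / (G·J).
Convert to SI units:
  G = 82.7 GPa = 8.27 × 10¹⁰ Pa
Substitute:
  phi = (4260 × 0.657) / ((8.27 × 10¹⁰) × (4.01 × 10⁻⁶))
  phi = 0.00844 rad
Convert to degrees: phi = 0.00844 × 180/π = 0.4836°
Final answer: phi = 0.4836°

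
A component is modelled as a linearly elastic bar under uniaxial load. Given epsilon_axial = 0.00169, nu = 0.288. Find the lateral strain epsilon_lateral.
Model: a linearly elastic bar under uniaxial load, so epsilon_lateral = -nu·epsilon_axial.
Substitute:
  epsilon_lateral = -(0.288 × 0.00169)
  epsilon_lateral = -0.0004867
Final answer: epsilon_lateral = -0.0004867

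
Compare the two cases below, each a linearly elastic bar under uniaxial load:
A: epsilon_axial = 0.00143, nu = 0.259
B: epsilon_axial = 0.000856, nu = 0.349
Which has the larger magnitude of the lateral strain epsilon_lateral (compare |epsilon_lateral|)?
Model: a linearly elastic bar under uniaxial load, so epsilon_lateral = -nu·epsilon_axial (SI units).
  A: epsilon_lateral = -(0.259 × 0.00143) = -0.0003704
  B: epsilon_lateral = -(0.349 × 0.000856) = -0.0002987
|epsilon_lateral|: A = 0.0003704, B = 0.0002987, so A is larger in magnitude.
Final answer: A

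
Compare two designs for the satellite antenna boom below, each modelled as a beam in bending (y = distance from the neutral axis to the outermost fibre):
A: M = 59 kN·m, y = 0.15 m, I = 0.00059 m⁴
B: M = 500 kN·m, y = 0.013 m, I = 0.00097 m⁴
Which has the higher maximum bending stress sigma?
Model: a beam in bending (y = distance from the neutral axis to the outermost fibre), so sigma = (M·y) / I (SI units).
  A: sigma = (59000 × 0.15) / 0.00059 = 1.5 × 10⁷ Pa = 15 MPa
  B: sigma = (500000 × 0.013) / 0.00097 = 6.701 × 10⁶ Pa = 6.701 MPa
15 MPa > 6.701 MPa, so A is larger.
Final answer: A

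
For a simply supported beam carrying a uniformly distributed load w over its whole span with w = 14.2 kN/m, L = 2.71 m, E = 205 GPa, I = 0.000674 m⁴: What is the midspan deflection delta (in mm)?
Model: a simply supported beam carrying a uniformly distributed load w over its whole span, so delta = (5·w·L^4) / (384·E·I).
Convert to SI units:
  w = 14.2 kN/m = 14200 N/m
  E = 205 GPa = 2.05 × 10¹¹ Pa
Substitute:
  delta = (5 × 14200 × 2.71^4) / (384 × (2.05 × 10¹¹) × 0.000674)
  delta = 7.218 × 10⁻⁵ m
Convert: delta = 7.218 × 10⁻⁵ m = 0.07218 mm
Final answer: delta = 0.07218 mm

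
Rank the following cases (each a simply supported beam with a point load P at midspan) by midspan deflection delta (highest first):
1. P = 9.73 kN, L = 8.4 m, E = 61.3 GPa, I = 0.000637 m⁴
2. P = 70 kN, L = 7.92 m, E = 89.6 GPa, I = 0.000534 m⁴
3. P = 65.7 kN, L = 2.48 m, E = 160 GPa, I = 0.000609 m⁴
Model: a simply supported beam with a point load P at midspan, so delta = (P·L^3) / (48·E·I) (SI units).
  Case 1: delta = (9730 × 8.4^3) / (48 × (6.13 × 10¹⁰) × 0.000637) = 0.003077 m = 3.077 mm
  Case 2: delta = (70000 × 7.92^3) / (48 × (8.96 × 10¹⁰) × 0.000534) = 0.01514 m = 15.14 mm
  Case 3: delta = (65700 × 2.48^3) / (48 × (1.6 × 10¹¹) × 0.000609) = 0.0002143 m = 0.2143 mm
Ordering: 15.14 mm (case 2) > 3.077 mm (case 1) > 0.2143 mm (case 3)
Final answer: 2, 1, 3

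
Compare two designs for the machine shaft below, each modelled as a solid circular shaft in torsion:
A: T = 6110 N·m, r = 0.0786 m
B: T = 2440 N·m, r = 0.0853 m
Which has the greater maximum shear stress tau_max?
Model: a solid circular shaft in torsion, so tau_max = (2·T) / (π·r^3) (SI units).
  A: tau_max = (2 × 6110) / (π × 0.0786^3) = 8.01 × 10⁶ Pa = 8.01 MPa
  B: tau_max = (2 × 2440) / (π × 0.0853^3) = 2.503 × 10⁶ Pa = 2.503 MPa
8.01 MPa > 2.503 MPa, so A is larger.
Final answer: A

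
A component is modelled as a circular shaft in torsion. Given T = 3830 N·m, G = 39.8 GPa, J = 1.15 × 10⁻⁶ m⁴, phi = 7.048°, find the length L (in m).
Model: a circular shaft in torsion, so phi = (T·L) / (G·J).
Solve for L: L = (phi·G·J) / T.
Convert to SI units:
  G = 39.8 GPa = 3.98 × 10¹⁰ Pa
  phi = 7.048° = 0.123 rad
Substitute:
  L = (0.123 × (3.98 × 10¹⁰) × (1.15 × 10⁻⁶)) / 3830
  L = 1.47 m
Final answer: L = 1.47 m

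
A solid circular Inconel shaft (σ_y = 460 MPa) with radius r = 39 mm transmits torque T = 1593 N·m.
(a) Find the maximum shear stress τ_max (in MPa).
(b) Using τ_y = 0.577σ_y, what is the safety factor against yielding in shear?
(a) For a solid circular shaft, τ_max = T·r/J with J = π·r^4/2, i.e. τ_max = 2·T / (π·r^3). Convert r = 39 mm = 0.039 m.
  τ_max = (2 × 1593) / (π × 0.039^3) = 1.71 × 10⁷ Pa = 17.1 MPa
(b) τ_y = 0.577 × 460 = 265.42 MPa
  SF = τ_y/τ_max = 265.42 / 17.1 = 15.52
Final answer: (a) τ_max = 17.1 MPa, (b) SF = 15.52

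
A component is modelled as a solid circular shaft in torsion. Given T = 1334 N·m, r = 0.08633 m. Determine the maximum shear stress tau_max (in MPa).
Model: a solid circular shaft in torsion, so tau_max = (2·T) / (π·r^3).
Substitute:
  tau_max = (2 × 1334) / (π × 0.08633^3)
  tau_max = 1.32 × 10⁶ Pa
Convert: tau_max = 1.32 × 10⁶ Pa = 1.32 MPa
Final answer: tau_max = 1.32 MPa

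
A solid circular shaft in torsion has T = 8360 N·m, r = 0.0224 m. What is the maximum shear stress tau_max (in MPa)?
Model: a solid circular shaft in torsion, so tau_max = (2·T) / (π·r^3).
Substitute:
  tau_max = (2 × 8360) / (π × 0.0224^3)
  tau_max = 4.735 × 10⁸ Pa
Convert: tau_max = 4.735 × 10⁸ Pa = 473.5 MPa
Final answer: tau_max = 473.5 MPa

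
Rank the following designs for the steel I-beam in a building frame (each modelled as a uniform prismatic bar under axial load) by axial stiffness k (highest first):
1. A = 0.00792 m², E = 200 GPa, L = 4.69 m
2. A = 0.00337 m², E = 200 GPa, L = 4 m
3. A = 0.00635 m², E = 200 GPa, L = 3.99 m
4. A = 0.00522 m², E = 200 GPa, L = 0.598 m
Model: a uniform prismatic bar under axial load, so k = (A·E) / L (SI units).
  Case 1: k = (0.00792 × (2 × 10¹¹)) / 4.69 = 3.377 × 10⁸ N/m = 337.7 MN/m
  Case 2: k = (0.00337 × (2 × 10¹¹)) / 4 = 1.685 × 10⁸ N/m = 168.5 MN/m
  Case 3: k = (0.00635 × (2 × 10¹¹)) / 3.99 = 3.183 × 10⁸ N/m = 318.3 MN/m
  Case 4: k = (0.00522 × (2 × 10¹¹)) / 0.598 = 1.746 × 10⁹ N/m = 1746 MN/m
Ordering: 1746 MN/m (case 4) > 337.7 MN/m (case 1) > 318.3 MN/m (case 3) > 168.5 MN/m (case 2)
Final answer: 4, 1, 3, 2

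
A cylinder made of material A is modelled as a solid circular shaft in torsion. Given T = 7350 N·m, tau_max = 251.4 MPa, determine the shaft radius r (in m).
Model: a solid circular shaft in torsion, so tau_max = (2·T) / (π·r^3).
Solve for r: r = ((2·T) / (π·tau_max))^(1/3).
Convert to SI units:
  tau_max = 251.4 MPa = 2.514 × 10⁸ Pa
Substitute:
  r = ((2 × 7350) / (π × (2.514 × 10⁸)))^(1/3)
  r = 0.0265 m
Final answer: r = 0.0265 m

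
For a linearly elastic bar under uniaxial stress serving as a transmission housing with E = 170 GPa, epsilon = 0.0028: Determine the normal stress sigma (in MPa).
Model: a linearly elastic bar under uniaxial stress, so sigma = E·epsilon.
Convert to SI units:
  E = 170 GPa = 1.7 × 10¹¹ Pa
Substitute:
  sigma = (1.7 × 10¹¹) × 0.0028
  sigma = 4.76 × 10⁸ Pa
Convert: sigma = 4.76 × 10⁸ Pa = 476 MPa
Final answer: sigma = 476 MPa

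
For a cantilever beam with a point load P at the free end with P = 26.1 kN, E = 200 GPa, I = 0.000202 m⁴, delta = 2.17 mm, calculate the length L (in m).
Model: a cantilever beam with a point load P at the free end, so delta = (P·L^3) / (3·E·I).
Solve for L: L = ((3·delta·E·I) / P)^(1/3).
Convert to SI units:
  P = 26.1 kN = 26100 N
  E = 200 GPa = 2 × 10¹¹ Pa
  delta = 2.17 mm = 0.00217 m
Substitute:
  L = ((3 × 0.00217 × (2 × 10¹¹) × 0.000202) / 26100)^(1/3)
  L = 2.16 m
Final answer: L = 2.16 m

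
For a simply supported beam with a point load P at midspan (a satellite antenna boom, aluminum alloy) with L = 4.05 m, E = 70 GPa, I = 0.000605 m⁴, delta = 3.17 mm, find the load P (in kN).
Model: a simply supported beam with a point load P at midspan, so delta = (P·L^3) / (48·E·I).
Solve for P: P = (48·delta·E·I) / L^3.
Convert to SI units:
  E = 70 GPa = 7 × 10¹⁰ Pa
  delta = 3.17 mm = 0.00317 m
Substitute:
  P = (48 × 0.00317 × (7 × 10¹⁰) × 0.000605) / 4.05^3
  P = 97000 N
Convert: P = 97000 N = 97 kN
Final answer: P = 97 kN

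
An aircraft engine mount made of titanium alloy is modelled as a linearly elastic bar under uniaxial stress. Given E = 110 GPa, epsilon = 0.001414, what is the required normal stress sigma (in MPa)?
Model: a linearly elastic bar under uniaxial stress, so epsilon = sigma / E.
Solve for sigma: sigma = epsilon·E.
Convert to SI units:
  E = 110 GPa = 1.1 × 10¹¹ Pa
Substitute:
  sigma = 0.001414 × (1.1 × 10¹¹)
  sigma = 1.555 × 10⁸ Pa
Convert: sigma = 1.555 × 10⁸ Pa = 155.5 MPa
Final answer: sigma = 155.5 MPa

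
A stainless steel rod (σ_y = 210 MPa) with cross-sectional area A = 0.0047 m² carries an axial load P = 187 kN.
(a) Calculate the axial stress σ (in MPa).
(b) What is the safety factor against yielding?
(a) Axial stress σ = P/A. Convert P = 187 kN = 187000 N.
  σ = 187000 / 0.0047 = 3.979 × 10⁷ Pa = 39.79 MPa
(b) Safety factor SF = σ_y/σ = 210 / 39.79 = 5.278
Final answer: (a) σ = 39.79 MPa, (b) SF = 5.278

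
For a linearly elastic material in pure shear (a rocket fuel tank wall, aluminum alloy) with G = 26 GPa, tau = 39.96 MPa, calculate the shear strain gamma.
Model: a linearly elastic material in pure shear, so tau = G·gamma.
Solve for gamma: gamma = tau / G.
Convert to SI units:
  G = 26 GPa = 2.6 × 10¹⁰ Pa
  tau = 39.96 MPa = 3.996 × 10⁷ Pa
Substitute:
  gamma = (3.996 × 10⁷) / (2.6 × 10¹⁰)
  gamma = 0.001537
Final answer: gamma = 0.001537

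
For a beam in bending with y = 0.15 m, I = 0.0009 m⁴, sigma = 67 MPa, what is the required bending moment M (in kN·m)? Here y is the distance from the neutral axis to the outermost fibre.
Model: a beam in bending, so sigma = (M·y) / I.
Solve for M: M = (sigma·I) / y.
Convert to SI units:
  sigma = 67 MPa = 6.7 × 10⁷ Pa
Substitute:
  M = ((6.7 × 10⁷) × 0.0009) / 0.15
  M = 402000 N·m
Convert: M = 402000 N·m = 402 kN·m
Final answer: M = 402 kN·m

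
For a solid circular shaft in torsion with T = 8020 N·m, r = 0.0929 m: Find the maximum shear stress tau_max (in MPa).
Model: a solid circular shaft in torsion, so tau_max = (2·T) / (π·r^3).
Substitute:
  tau_max = (2 × 8020) / (π × 0.0929^3)
  tau_max = 6.368 × 10⁶ Pa
Convert: tau_max = 6.368 × 10⁶ Pa = 6.368 MPa
Final answer: tau_max = 6.368 MPa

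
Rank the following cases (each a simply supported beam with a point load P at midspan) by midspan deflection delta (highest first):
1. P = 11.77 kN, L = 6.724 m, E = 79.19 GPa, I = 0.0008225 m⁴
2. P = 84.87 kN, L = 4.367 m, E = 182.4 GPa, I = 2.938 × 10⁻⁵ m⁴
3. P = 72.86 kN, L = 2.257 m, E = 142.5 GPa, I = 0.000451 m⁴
Model: a simply supported beam with a point load P at midspan, so delta = (P·L^3) / (48·E·I) (SI units).
  Case 1: delta = (11770 × 6.724^3) / (48 × (7.919 × 10¹⁰) × 0.0008225) = 0.001144 m = 1.144 mm
  Case 2: delta = (84870 × 4.367^3) / (48 × (1.824 × 10¹¹) × (2.938 × 10⁻⁵)) = 0.02748 m = 27.48 mm
  Case 3: delta = (72860 × 2.257^3) / (48 × (1.425 × 10¹¹) × 0.000451) = 0.0002716 m = 0.2716 mm
Ordering: 27.48 mm (case 2) > 1.144 mm (case 1) > 0.2716 mm (case 3)
Final answer: 2, 1, 3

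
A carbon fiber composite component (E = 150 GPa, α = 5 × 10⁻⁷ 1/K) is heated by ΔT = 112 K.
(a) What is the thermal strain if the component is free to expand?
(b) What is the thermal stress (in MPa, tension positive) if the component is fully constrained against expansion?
(a) Free thermal strain ε_th = α·ΔT = (5 × 10⁻⁷) × 112 = 5.6 × 10⁻⁵
(b) Fully constrained, the expansion is suppressed, so σ = -E·α·ΔT. Convert E = 150 GPa = 1.5 × 10¹¹ Pa.
  σ = -(1.5 × 10¹¹) × (5 × 10⁻⁷) × 112 = -8.4 × 10⁶ Pa = -8.4 MPa (compressive)
Final answer: (a) ε_th = 5.6 × 10⁻⁵, (b) σ = -8.4 MPa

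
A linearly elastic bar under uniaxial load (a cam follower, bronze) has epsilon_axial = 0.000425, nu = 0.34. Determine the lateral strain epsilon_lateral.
Model: a linearly elastic bar under uniaxial load, so epsilon_lateral = -nu·epsilon_axial.
Substitute:
  epsilon_lateral = -(0.34 × 0.000425)
  epsilon_lateral = -0.0001445
Final answer: epsilon_lateral = -0.0001445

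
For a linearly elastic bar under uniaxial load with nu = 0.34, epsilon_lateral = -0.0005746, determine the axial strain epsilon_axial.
Model: a linearly elastic bar under uniaxial load, so epsilon_lateral = -nu·epsilon_axial.
Solve for epsilon_axial: epsilon_axial = -epsilon_lateral / nu.
Substitute:
  epsilon_axial = -(-0.0005746) / 0.34
  epsilon_axial = 0.00169
Final answer: epsilon_axial = 0.00169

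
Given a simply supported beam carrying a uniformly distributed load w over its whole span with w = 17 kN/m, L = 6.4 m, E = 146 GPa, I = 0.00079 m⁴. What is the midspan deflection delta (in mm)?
Model: a simply supported beam carrying a uniformly distributed load w over its whole span, so delta = (5·w·L^4) / (384·E·I).
Convert to SI units:
  w = 17 kN/m = 17000 N/m
  E = 146 GPa = 1.46 × 10¹¹ Pa
Substitute:
  delta = (5 × 17000 × 6.4^4) / (384 × (1.46 × 10¹¹) × 0.00079)
  delta = 0.00322 m
Convert: delta = 0.00322 m = 3.22 mm
Final answer: delta = 3.22 mm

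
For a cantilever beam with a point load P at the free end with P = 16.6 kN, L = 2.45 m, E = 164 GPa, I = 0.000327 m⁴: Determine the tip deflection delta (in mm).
Model: a cantilever beam with a point load P at the free end, so delta = (P·L^3) / (3·E·I).
Convert to SI units:
  P = 16.6 kN = 16600 N
  E = 164 GPa = 1.64 × 10¹¹ Pa
Substitute:
  delta = (16600 × 2.45^3) / (3 × (1.64 × 10¹¹) × 0.000327)
  delta = 0.001517 m
Convert: delta = 0.001517 m = 1.517 mm
Final answer: delta = 1.517 mm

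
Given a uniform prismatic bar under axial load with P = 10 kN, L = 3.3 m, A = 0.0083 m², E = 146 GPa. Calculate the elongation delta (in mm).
Model: a uniform prismatic bar under axial load, so delta = (P·L) / (A·E).
Convert to SI units:
  P = 10 kN = 10000 N
  E = 146 GPa = 1.46 × 10¹¹ Pa
Substitute:
  delta = (10000 × 3.3) / (0.0083 × (1.46 × 10¹¹))
  delta = 2.723 × 10⁻⁵ m
Convert: delta = 2.723 × 10⁻⁵ m = 0.02723 mm
Final answer: delta = 0.02723 mm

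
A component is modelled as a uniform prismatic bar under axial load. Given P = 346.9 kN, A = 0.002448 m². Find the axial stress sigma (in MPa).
Model: a uniform prismatic bar under axial load, so sigma = P / A.
Convert to SI units:
  P = 346.9 kN = 346900 N
Substitute:
  sigma = 346900 / 0.002448
  sigma = 1.417 × 10⁸ Pa
Convert: sigma = 1.417 × 10⁸ Pa = 141.7 MPa
Final answer: sigma = 141.7 MPa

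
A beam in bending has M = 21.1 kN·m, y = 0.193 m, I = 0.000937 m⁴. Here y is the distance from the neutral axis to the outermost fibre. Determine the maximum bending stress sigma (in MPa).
Model: a beam in bending, so sigma = (M·y) / I.
Convert to SI units:
  M = 21.1 kN·m = 21100 N·m
Substitute:
  sigma = (21100 × 0.193) / 0.000937
  sigma = 4.346 × 10⁶ Pa
Convert: sigma = 4.346 × 10⁶ Pa = 4.346 MPa
Final answer: sigma = 4.346 MPa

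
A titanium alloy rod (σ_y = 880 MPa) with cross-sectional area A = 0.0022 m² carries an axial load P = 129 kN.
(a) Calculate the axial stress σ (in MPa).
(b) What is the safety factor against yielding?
(a) Axial stress σ = P/A. Convert P = 129 kN = 129000 N.
  σ = 129000 / 0.0022 = 5.864 × 10⁷ Pa = 58.64 MPa
(b) Safety factor SF = σ_y/σ = 880 / 58.64 = 15.01
Final answer: (a) σ = 58.64 MPa, (b) SF = 15.01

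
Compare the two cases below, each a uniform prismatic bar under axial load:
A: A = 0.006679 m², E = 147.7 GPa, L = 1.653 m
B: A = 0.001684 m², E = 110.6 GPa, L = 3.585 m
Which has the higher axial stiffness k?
Model: a uniform prismatic bar under axial load, so k = (A·E) / L (SI units).
  A: k = (0.006679 × (1.477 × 10¹¹)) / 1.653 = 5.968 × 10⁸ N/m = 596.8 MN/m
  B: k = (0.001684 × (1.106 × 10¹¹)) / 3.585 = 5.195 × 10⁷ N/m = 51.95 MN/m
596.8 MN/m > 51.95 MN/m, so A is larger.
Final answer: A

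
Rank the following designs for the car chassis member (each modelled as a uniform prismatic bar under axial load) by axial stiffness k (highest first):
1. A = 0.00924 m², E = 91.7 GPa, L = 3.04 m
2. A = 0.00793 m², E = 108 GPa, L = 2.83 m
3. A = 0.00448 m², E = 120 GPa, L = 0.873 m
Model: a uniform prismatic bar under axial load, so k = (A·E) / L (SI units).
  Case 1: k = (0.00924 × (9.17 × 10¹⁰)) / 3.04 = 2.787 × 10⁸ N/m = 278.7 MN/m
  Case 2: k = (0.00793 × (1.08 × 10¹¹)) / 2.83 = 3.026 × 10⁸ N/m = 302.6 MN/m
  Case 3: k = (0.00448 × (1.2 × 10¹¹)) / 0.873 = 6.158 × 10⁸ N/m = 615.8 MN/m
Ordering: 615.8 MN/m (case 3) > 302.6 MN/m (case 2) > 278.7 MN/m (case 1)
Final answer: 3, 2, 1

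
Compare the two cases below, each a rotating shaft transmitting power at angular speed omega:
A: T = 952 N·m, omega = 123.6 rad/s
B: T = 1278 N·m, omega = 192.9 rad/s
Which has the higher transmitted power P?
Model: a rotating shaft transmitting power at angular speed omega, so P = T·omega (SI units).
  A: P = 952 × 123.6 = 117700 W = 117.7 kW
  B: P = 1278 × 192.9 = 246500 W = 246.5 kW
246.5 kW > 117.7 kW, so B is larger.
Final answer: B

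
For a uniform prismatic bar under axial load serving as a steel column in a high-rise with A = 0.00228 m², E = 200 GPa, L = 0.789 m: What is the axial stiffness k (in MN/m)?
Model: a uniform prismatic bar under axial load, so k = (A·E) / L.
Convert to SI units:
  E = 200 GPa = 2 × 10¹¹ Pa
Substitute:
  k = (0.00228 × (2 × 10¹¹)) / 0.789
  k = 5.779 × 10⁸ N/m
Convert: k = 5.779 × 10⁸ N/m = 577.9 MN/m
Final answer: k = 577.9 MN/m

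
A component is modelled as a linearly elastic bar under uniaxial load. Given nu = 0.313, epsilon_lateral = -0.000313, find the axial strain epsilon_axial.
Model: a linearly elastic bar under uniaxial load, so epsilon_lateral = -nu·epsilon_axial.
Solve for epsilon_axial: epsilon_axial = -epsilon_lateral / nu.
Substitute:
  epsilon_axial = -(-0.000313) / 0.313
  epsilon_axial = 0.001
Final answer: epsilon_axial = 0.001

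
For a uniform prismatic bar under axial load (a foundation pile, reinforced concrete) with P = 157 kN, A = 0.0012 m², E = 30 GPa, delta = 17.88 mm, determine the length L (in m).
Model: a uniform prismatic bar under axial load, so delta = (P·L) / (A·E).
Solve for L: L = (delta·A·E) / P.
Convert to SI units:
  P = 157 kN = 157000 N
  E = 30 GPa = 3 × 10¹⁰ Pa
  delta = 17.88 mm = 0.01788 m
Substitute:
  L = (0.01788 × 0.0012 × (3 × 10¹⁰)) / 157000
  L = 4.1 m
Final answer: L = 4.1 m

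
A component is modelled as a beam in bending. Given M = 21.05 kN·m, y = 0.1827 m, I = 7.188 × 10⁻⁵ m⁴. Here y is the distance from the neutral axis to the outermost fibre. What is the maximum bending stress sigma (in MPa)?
Model: a beam in bending, so sigma = (M·y) / I.
Convert to SI units:
  M = 21.05 kN·m = 21050 N·m
Substitute:
  sigma = (21050 × 0.1827) / (7.188 × 10⁻⁵)
  sigma = 5.35 × 10⁷ Pa
Convert: sigma = 5.35 × 10⁷ Pa = 53.5 MPa
Final answer: sigma = 53.5 MPa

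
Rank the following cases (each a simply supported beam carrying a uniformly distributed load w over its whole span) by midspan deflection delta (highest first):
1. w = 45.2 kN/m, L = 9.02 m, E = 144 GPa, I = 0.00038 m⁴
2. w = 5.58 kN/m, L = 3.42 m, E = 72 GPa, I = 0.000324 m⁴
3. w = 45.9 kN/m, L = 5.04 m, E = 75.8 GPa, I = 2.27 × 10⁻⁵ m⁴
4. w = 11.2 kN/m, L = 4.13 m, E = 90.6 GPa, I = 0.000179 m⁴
Model: a simply supported beam carrying a uniformly distributed load w over its whole span, so delta = (5·w·L^4) / (384·E·I) (SI units).
  Case 1: delta = (5 × 45200 × 9.02^4) / (384 × (1.44 × 10¹¹) × 0.00038) = 0.0712 m = 71.2 mm
  Case 2: delta = (5 × 5580 × 3.42^4) / (384 × (7.2 × 10¹⁰) × 0.000324) = 0.0004261 m = 0.4261 mm
  Case 3: delta = (5 × 45900 × 5.04^4) / (384 × (7.58 × 10¹⁰) × (2.27 × 10⁻⁵)) = 0.2241 m = 224.1 mm
  Case 4: delta = (5 × 11200 × 4.13^4) / (384 × (9.06 × 10¹⁰) × 0.000179) = 0.002616 m = 2.616 mm
Ordering: 224.1 mm (case 3) > 71.2 mm (case 1) > 2.616 mm (case 4) > 0.4261 mm (case 2)
Final answer: 3, 1, 4, 2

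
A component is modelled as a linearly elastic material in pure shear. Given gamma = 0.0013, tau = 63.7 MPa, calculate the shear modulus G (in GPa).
Model: a linearly elastic material in pure shear, so tau = G·gamma.
Solve for G: G = tau / gamma.
Convert to SI units:
  tau = 63.7 MPa = 6.37 × 10⁷ Pa
Substitute:
  G = (6.37 × 10⁷) / 0.0013
  G = 4.9 × 10¹⁰ Pa
Convert: G = 4.9 × 10¹⁰ Pa = 49 GPa
Final answer: G = 49 GPa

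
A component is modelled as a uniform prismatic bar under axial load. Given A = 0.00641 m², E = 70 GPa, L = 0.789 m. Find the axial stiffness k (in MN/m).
Model: a uniform prismatic bar under axial load, so k = (A·E) / L.
Convert to SI units:
  E = 70 GPa = 7 × 10¹⁰ Pa
Substitute:
  k = (0.00641 × (7 × 10¹⁰)) / 0.789
  k = 5.687 × 10⁸ N/m
Convert: k = 5.687 × 10⁸ N/m = 568.7 MN/m
Final answer: k = 568.7 MN/m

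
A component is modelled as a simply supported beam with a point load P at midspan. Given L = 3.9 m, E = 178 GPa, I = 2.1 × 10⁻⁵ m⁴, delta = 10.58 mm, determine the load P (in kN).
Model: a simply supported beam with a point load P at midspan, so delta = (P·L^3) / (48·E·I).
Solve for P: P = (48·delta·E·I) / L^3.
Convert to SI units:
  E = 178 GPa = 1.78 × 10¹¹ Pa
  delta = 10.58 mm = 0.01058 m
Substitute:
  P = (48 × 0.01058 × (1.78 × 10¹¹) × (2.1 × 10⁻⁵)) / 3.9^3
  P = 32000 N
Convert: P = 32000 N = 32 kN
Final answer: P = 32 kN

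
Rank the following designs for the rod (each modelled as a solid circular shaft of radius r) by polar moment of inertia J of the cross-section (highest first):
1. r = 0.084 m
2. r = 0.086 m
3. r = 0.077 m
Model: a solid circular shaft of radius r, so J = (π·r^4) / 2 (SI units).
  Case 1: J = (π × 0.084^4) / 2 = 7.821 × 10⁻⁵ m⁴
  Case 2: J = (π × 0.086^4) / 2 = 8.592 × 10⁻⁵ m⁴
  Case 3: J = (π × 0.077^4) / 2 = 5.522 × 10⁻⁵ m⁴
Ordering: 8.592 × 10⁻⁵ m⁴ (case 2) > 7.821 × 10⁻⁵ m⁴ (case 1) > 5.522 × 10⁻⁵ m⁴ (case 3)
Final answer: 2, 1, 3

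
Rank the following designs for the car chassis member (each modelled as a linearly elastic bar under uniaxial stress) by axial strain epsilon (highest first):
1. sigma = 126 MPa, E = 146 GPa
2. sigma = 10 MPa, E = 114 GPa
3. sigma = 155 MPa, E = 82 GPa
Model: a linearly elastic bar under uniaxial stress, so epsilon = sigma / E (SI units).
  Case 1: epsilon = (1.26 × 10⁸) / (1.46 × 10¹¹) = 0.000863
  Case 2: epsilon = (1 × 10⁷) / (1.14 × 10¹¹) = 8.772 × 10⁻⁵
  Case 3: epsilon = (1.55 × 10⁸) / (8.2 × 10¹⁰) = 0.00189
Ordering: 0.00189 (case 3) > 0.000863 (case 1) > 8.772 × 10⁻⁵ (case 2)
Final answer: 3, 1, 2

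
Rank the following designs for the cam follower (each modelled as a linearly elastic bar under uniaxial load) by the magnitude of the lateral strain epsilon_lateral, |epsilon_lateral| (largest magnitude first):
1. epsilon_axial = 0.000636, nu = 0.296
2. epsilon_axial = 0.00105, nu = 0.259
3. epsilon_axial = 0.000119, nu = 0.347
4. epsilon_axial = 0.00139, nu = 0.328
Model: a linearly elastic bar under uniaxial load, so epsilon_lateral = -nu·epsilon_axial (SI units).
  Case 1: epsilon_lateral = -(0.296 × 0.000636) = -0.0001883
  Case 2: epsilon_lateral = -(0.259 × 0.00105) = -0.0002719
  Case 3: epsilon_lateral = -(0.347 × 0.000119) = -4.129 × 10⁻⁵
  Case 4: epsilon_lateral = -(0.328 × 0.00139) = -0.0004559
Ordering by |epsilon_lateral|: 0.0004559 (case 4) > 0.0002719 (case 2) > 0.0001883 (case 1) > 4.129 × 10⁻⁵ (case 3)
Final answer: 4, 2, 1, 3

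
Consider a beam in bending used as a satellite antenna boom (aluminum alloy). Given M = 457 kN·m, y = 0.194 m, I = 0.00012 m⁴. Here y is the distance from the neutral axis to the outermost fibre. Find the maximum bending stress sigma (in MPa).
Model: a beam in bending, so sigma = (M·y) / I.
Convert to SI units:
  M = 457 kN·m = 457000 N·m
Substitute:
  sigma = (457000 × 0.194) / 0.00012
  sigma = 7.388 × 10⁸ Pa
Convert: sigma = 7.388 × 10⁸ Pa = 738.8 MPa
Final answer: sigma = 738.8 MPa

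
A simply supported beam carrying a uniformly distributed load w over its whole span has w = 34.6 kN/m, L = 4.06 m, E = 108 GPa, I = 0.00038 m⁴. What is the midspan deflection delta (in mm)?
Model: a simply supported beam carrying a uniformly distributed load w over its whole span, so delta = (5·w·L^4) / (384·E·I).
Convert to SI units:
  w = 34.6 kN/m = 34600 N/m
  E = 108 GPa = 1.08 × 10¹¹ Pa
Substitute:
  delta = (5 × 34600 × 4.06^4) / (384 × (1.08 × 10¹¹) × 0.00038)
  delta = 0.002983 m
Convert: delta = 0.002983 m = 2.983 mm
Final answer: delta = 2.983 mm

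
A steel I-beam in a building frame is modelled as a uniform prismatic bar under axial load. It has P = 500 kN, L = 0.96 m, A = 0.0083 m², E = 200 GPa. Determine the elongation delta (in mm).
Model: a uniform prismatic bar under axial load, so delta = (P·L) / (A·E).
Convert to SI units:
  P = 500 kN = 500000 N
  E = 200 GPa = 2 × 10¹¹ Pa
Substitute:
  delta = (500000 × 0.96) / (0.0083 × (2 × 10¹¹))
  delta = 0.0002892 m
Convert: delta = 0.0002892 m = 0.2892 mm
Final answer: delta = 0.2892 mm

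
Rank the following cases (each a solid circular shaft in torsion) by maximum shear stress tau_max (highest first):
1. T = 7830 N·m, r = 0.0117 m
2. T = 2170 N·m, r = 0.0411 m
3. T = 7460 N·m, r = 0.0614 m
Model: a solid circular shaft in torsion, so tau_max = (2·T) / (π·r^3) (SI units).
  Case 1: tau_max = (2 × 7830) / (π × 0.0117^3) = 3.112 × 10⁹ Pa = 3112 MPa
  Case 2: tau_max = (2 × 2170) / (π × 0.0411^3) = 1.99 × 10⁷ Pa = 19.9 MPa
  Case 3: tau_max = (2 × 7460) / (π × 0.0614^3) = 2.052 × 10⁷ Pa = 20.52 MPa
Ordering: 3112 MPa (case 1) > 20.52 MPa (case 3) > 19.9 MPa (case 2)
Final answer: 1, 3, 2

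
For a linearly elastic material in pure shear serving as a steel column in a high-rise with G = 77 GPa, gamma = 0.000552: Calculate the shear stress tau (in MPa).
Model: a linearly elastic material in pure shear, so tau = G·gamma.
Convert to SI units:
  G = 77 GPa = 7.7 × 10¹⁰ Pa
Substitute:
  tau = (7.7 × 10¹⁰) × 0.000552
  tau = 4.25 × 10⁷ Pa
Convert: tau = 4.25 × 10⁷ Pa = 42.5 MPa
Final answer: tau = 42.5 MPa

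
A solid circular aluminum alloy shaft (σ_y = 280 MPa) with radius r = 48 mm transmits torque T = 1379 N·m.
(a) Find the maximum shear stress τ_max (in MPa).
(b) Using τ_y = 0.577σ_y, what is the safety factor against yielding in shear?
(a) For a solid circular shaft, τ_max = T·r/J with J = π·r^4/2, i.e. τ_max = 2·T / (π·r^3). Convert r = 48 mm = 0.048 m.
  τ_max = (2 × 1379) / (π × 0.048^3) = 7.938 × 10⁶ Pa = 7.938 MPa
(b) τ_y = 0.577 × 280 = 161.56 MPa
  SF = τ_y/τ_max = 161.56 / 7.938 = 20.35
Final answer: (a) τ_max = 7.938 MPa, (b) SF = 20.35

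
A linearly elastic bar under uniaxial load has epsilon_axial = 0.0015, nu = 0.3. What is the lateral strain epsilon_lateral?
Model: a linearly elastic bar under uniaxial load, so epsilon_lateral = -nu·epsilon_axial.
Substitute:
  epsilon_lateral = -(0.3 × 0.0015)
  epsilon_lateral = -0.00045
Final answer: epsilon_lateral = -0.00045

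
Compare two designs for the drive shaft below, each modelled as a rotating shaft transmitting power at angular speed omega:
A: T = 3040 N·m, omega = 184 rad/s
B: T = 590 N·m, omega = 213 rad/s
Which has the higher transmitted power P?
Model: a rotating shaft transmitting power at angular speed omega, so P = T·omega (SI units).
  A: P = 3040 × 184 = 559400 W = 559.4 kW
  B: P = 590 × 213 = 125700 W = 125.7 kW
559.4 kW > 125.7 kW, so A is larger.
Final answer: A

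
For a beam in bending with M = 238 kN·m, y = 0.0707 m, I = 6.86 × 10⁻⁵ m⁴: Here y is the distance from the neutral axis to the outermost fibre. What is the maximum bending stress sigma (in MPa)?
Model: a beam in bending, so sigma = (M·y) / I.
Convert to SI units:
  M = 238 kN·m = 238000 N·m
Substitute:
  sigma = (238000 × 0.0707) / (6.86 × 10⁻⁵)
  sigma = 2.453 × 10⁸ Pa
Convert: sigma = 2.453 × 10⁸ Pa = 245.3 MPa
Final answer: sigma = 245.3 MPa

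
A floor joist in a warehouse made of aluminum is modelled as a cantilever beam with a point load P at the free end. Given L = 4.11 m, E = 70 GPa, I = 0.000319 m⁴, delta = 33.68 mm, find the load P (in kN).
Model: a cantilever beam with a point load P at the free end, so delta = (P·L^3) / (3·E·I).
Solve for P: P = (3·delta·E·I) / L^3.
Convert to SI units:
  E = 70 GPa = 7 × 10¹⁰ Pa
  delta = 33.68 mm = 0.03368 m
Substitute:
  P = (3 × 0.03368 × (7 × 10¹⁰) × 0.000319) / 4.11^3
  P = 32500 N
Convert: P = 32500 N = 32.5 kN
Final answer: P = 32.5 kN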